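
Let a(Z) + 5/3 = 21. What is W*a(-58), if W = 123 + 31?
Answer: 8932/3 ≈ 2977.3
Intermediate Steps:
W = 154
a(Z) = 58/3 (a(Z) = -5/3 + 21 = 58/3)
W*a(-58) = 154*(58/3) = 8932/3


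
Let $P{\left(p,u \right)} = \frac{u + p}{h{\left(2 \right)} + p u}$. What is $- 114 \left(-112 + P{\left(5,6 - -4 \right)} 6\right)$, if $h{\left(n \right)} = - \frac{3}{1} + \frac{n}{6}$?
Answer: $\frac{891138}{71} \approx 12551.0$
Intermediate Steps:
$h{\left(n \right)} = -3 + \frac{n}{6}$ ($h{\left(n \right)} = \left(-3\right) 1 + n \frac{1}{6} = -3 + \frac{n}{6}$)
$P{\left(p,u \right)} = \frac{p + u}{- \frac{8}{3} + p u}$ ($P{\left(p,u \right)} = \frac{u + p}{\left(-3 + \frac{1}{6} \cdot 2\right) + p u} = \frac{p + u}{\left(-3 + \frac{1}{3}\right) + p u} = \frac{p + u}{- \frac{8}{3} + p u}$)
$- 114 \left(-112 + P{\left(5,6 - -4 \right)} 6\right) = - 114 \left(-112 + \frac{3 \left(5 + \left(6 - -4\right)\right)}{-8 + 3 \cdot 5 \left(6 - -4\right)} 6\right) = - 114 \left(-112 + \frac{3 \left(5 + \left(6 + 4\right)\right)}{-8 + 3 \cdot 5 \left(6 + 4\right)} 6\right) = - 114 \left(-112 + \frac{3 \left(5 + 10\right)}{-8 + 3 \cdot 5 \cdot 10} \cdot 6\right) = - 114 \left(-112 + 3 \frac{1}{-8 + 150} \cdot 15 \cdot 6\right) = - 114 \left(-112 + 3 \cdot \frac{1}{142} \cdot 15 \cdot 6\right) = - 114 \left(-112 + \frac{45}{142} \cdot 6\right) = - 114 \left(-112 + \frac{135}{71}\right) = \left(-114\right) \left(- \frac{7817}{71}\right) = \frac{891138}{71}$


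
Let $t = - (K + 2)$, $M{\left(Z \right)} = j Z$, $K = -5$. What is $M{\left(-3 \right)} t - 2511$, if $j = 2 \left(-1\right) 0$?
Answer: $-2511$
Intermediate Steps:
$j = 0$ ($j = \left(-2\right) 0 = 0$)
$M{\left(Z \right)} = 0$ ($M{\left(Z \right)} = 0 Z = 0$)
$t = 3$ ($t = - (-5 + 2) = \left(-1\right) \left(-3\right) = 3$)
$M{\left(-3 \right)} t - 2511 = 0 \cdot 3 - 2511 = 0 - 2511 = -2511$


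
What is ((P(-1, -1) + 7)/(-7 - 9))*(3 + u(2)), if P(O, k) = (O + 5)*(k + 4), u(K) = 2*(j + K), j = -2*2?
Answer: 19/16 ≈ 1.1875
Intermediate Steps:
j = -4
u(K) = -8 + 2*K (u(K) = 2*(-4 + K) = -8 + 2*K)
P(O, k) = (4 + k)*(5 + O) (P(O, k) = (5 + O)*(4 + k) = (4 + k)*(5 + O))
((P(-1, -1) + 7)/(-7 - 9))*(3 + u(2)) = (((20 + 4*(-1) + 5*(-1) - 1*(-1)) + 7)/(-7 - 9))*(3 + (-8 + 2*2)) = (((20 - 4 - 5 + 1) + 7)/(-16))*(3 + (-8 + 4)) = ((12 + 7)*(-1/16))*(3 - 4) = (19*(-1/16))*(-1) = -19/16*(-1) = 19/16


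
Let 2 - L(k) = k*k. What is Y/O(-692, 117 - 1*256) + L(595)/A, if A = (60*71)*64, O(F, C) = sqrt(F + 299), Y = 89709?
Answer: -354023/272640 - 29903*I*sqrt(393)/131 ≈ -1.2985 - 4525.2*I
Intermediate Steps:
L(k) = 2 - k**2 (L(k) = 2 - k*k = 2 - k**2)
O(F, C) = sqrt(299 + F)
A = 272640 (A = 4260*64 = 272640)
Y/O(-692, 117 - 1*256) + L(595)/A = 89709/(sqrt(299 - 692)) + (2 - 1*595**2)/272640 = 89709/(sqrt(-393)) + (2 - 1*354025)*(1/272640) = 89709/((I*sqrt(393))) + (2 - 354025)*(1/272640) = 89709*(-I*sqrt(393)/393) - 354023*1/272640 = -29903*I*sqrt(393)/131 - 354023/272640 = -354023/272640 - 29903*I*sqrt(393)/131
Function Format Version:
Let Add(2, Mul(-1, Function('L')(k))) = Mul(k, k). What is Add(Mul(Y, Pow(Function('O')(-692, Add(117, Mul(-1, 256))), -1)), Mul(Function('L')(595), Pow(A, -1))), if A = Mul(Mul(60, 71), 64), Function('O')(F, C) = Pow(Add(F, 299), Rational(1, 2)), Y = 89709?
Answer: Add(Rational(-354023, 272640), Mul(Rational(-29903, 131), I, Pow(393, Rational(1, 2)))) ≈ Add(-1.2985, Mul(-4525.2, I))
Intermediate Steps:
Function('L')(k) = Add(2, Mul(-1, Pow(k, 2))) (Function('L')(k) = Add(2, Mul(-1, Mul(k, k))) = Add(2, Mul(-1, Pow(k, 2))))
Function('O')(F, C) = Pow(Add(299, F), Rational(1, 2))
A = 272640 (A = Mul(4260, 64) = 272640)
Add(Mul(Y, Pow(Function('O')(-692, Add(117, Mul(-1, 256))), -1)), Mul(Function('L')(595), Pow(A, -1))) = Add(Mul(89709, Pow(Pow(Add(299, -692), Rational(1, 2)), -1)), Mul(Add(2, Mul(-1, Pow(595, 2))), Pow(272640, -1))) = Add(Mul(89709, Pow(Pow(-393, Rational(1, 2)), -1)), Mul(Add(2, Mul(-1, 354025)), Rational(1, 272640))) = Add(Mul(89709, Pow(Mul(I, Pow(393, Rational(1, 2))), -1)), Mul(Add(2, -354025), Rational(1, 272640))) = Add(Mul(89709, Mul(Rational(-1, 393), I, Pow(393, Rational(1, 2)))), Mul(-354023, Rational(1, 272640))) = Add(Mul(Rational(-29903, 131), I, Pow(393, Rational(1, 2))), Rational(-354023, 272640)) = Add(Rational(-354023, 272640), Mul(Rational(-29903, 131), I, Pow(393, Rational(1, 2))))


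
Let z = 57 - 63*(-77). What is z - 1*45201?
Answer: -40293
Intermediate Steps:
z = 4908 (z = 57 + 4851 = 4908)
z - 1*45201 = 4908 - 1*45201 = 4908 - 45201 = -40293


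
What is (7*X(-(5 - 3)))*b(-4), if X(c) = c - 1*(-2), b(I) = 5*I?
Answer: 0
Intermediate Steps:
X(c) = 2 + c (X(c) = c + 2 = 2 + c)
(7*X(-(5 - 3)))*b(-4) = (7*(2 - (5 - 3)))*(5*(-4)) = (7*(2 - 1*2))*(-20) = (7*(2 - 2))*(-20) = (7*0)*(-20) = 0*(-20) = 0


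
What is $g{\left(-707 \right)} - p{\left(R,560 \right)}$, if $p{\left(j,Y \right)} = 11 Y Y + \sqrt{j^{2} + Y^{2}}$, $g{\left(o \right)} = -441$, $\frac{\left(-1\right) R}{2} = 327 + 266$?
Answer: $-3450041 - 2 \sqrt{430049} \approx -3.4514 \cdot 10^{6}$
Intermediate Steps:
$R = -1186$ ($R = - 2 \left(327 + 266\right) = \left(-2\right) 593 = -1186$)
$p{\left(j,Y \right)} = \sqrt{Y^{2} + j^{2}} + 11 Y^{2}$ ($p{\left(j,Y \right)} = 11 Y^{2} + \sqrt{Y^{2} + j^{2}} = \sqrt{Y^{2} + j^{2}} + 11 Y^{2}$)
$g{\left(-707 \right)} - p{\left(R,560 \right)} = -441 - \left(\sqrt{560^{2} + \left(-1186\right)^{2}} + 11 \cdot 560^{2}\right) = -441 - \left(\sqrt{313600 + 1406596} + 11 \cdot 313600\right) = -441 - \left(\sqrt{1720196} + 3449600\right) = -441 - \left(2 \sqrt{430049} + 3449600\right) = -441 - \left(3449600 + 2 \sqrt{430049}\right) = -3450041 - 2 \sqrt{430049}$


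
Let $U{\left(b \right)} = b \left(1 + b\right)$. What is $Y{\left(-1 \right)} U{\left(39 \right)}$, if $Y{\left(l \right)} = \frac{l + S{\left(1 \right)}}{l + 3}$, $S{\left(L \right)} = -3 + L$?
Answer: $-2340$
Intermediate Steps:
$Y{\left(l \right)} = \frac{-2 + l}{3 + l}$ ($Y{\left(l \right)} = \frac{l + \left(-3 + 1\right)}{l + 3} = \frac{l - 2}{3 + l} = \frac{-2 + l}{3 + l}$)
$Y{\left(-1 \right)} U{\left(39 \right)} = \frac{-2 - 1}{3 - 1} \cdot 39 \left(1 + 39\right) = \frac{1}{2} \left(-3\right) 39 \cdot 40 = \frac{1}{2} \left(-3\right) 1560 = \left(- \frac{3}{2}\right) 1560 = -2340$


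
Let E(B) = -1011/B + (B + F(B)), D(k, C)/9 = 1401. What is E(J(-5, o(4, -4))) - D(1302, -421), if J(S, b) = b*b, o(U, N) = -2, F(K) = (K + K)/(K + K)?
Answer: -51427/4 ≈ -12857.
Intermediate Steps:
F(K) = 1 (F(K) = (2*K)/((2*K)) = (2*K)*(1/(2*K)) = 1)
J(S, b) = b²
D(k, C) = 12609 (D(k, C) = 9*1401 = 12609)
E(B) = 1 + B - 1011/B (E(B) = -1011/B + (B + 1) = -1011/B + (1 + B) = 1 + B - 1011/B)
E(J(-5, o(4, -4))) - D(1302, -421) = (1 + (-2)² - 1011/((-2)²)) - 1*12609 = (1 + 4 - 1011/4) - 12609 = -991/4 - 12609 = -51427/4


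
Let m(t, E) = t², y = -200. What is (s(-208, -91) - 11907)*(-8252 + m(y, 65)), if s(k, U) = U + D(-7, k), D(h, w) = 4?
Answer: -380785512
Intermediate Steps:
s(k, U) = 4 + U (s(k, U) = U + 4 = 4 + U)
(s(-208, -91) - 11907)*(-8252 + m(y, 65)) = ((4 - 91) - 11907)*(-8252 + (-200)²) = (-87 - 11907)*(-8252 + 40000) = -11994*31748 = -380785512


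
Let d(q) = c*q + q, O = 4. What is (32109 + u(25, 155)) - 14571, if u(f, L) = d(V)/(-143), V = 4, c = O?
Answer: 2507914/143 ≈ 17538.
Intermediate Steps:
c = 4
d(q) = 5*q (d(q) = 4*q + q = 5*q)
u(f, L) = -20/143 (u(f, L) = (5*4)/(-143) = 20*(-1/143) = -20/143)
(32109 + u(25, 155)) - 14571 = (32109 - 20/143) - 14571 = 4591567/143 - 14571 = 2507914/143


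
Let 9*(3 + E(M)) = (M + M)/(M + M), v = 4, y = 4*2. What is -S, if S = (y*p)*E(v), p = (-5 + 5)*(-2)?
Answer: 0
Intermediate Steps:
p = 0 (p = 0*(-2) = 0)
y = 8
E(M) = -26/9 (E(M) = -3 + ((M + M)/(M + M))/9 = -3 + ((2*M)/((2*M)))/9 = -3 + ((2*M)*(1/(2*M)))/9 = -3 + (1/9)*1 = -3 + 1/9 = -26/9)
S = 0 (S = (8*0)*(-26/9) = 0*(-26/9) = 0)
-S = -1*0 = 0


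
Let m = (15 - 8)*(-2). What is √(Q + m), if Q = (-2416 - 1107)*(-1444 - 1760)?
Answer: √11287678 ≈ 3359.7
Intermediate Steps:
Q = 11287692 (Q = -3523*(-3204) = 11287692)
m = -14 (m = 7*(-2) = -14)
√(Q + m) = √(11287692 - 14) = √11287678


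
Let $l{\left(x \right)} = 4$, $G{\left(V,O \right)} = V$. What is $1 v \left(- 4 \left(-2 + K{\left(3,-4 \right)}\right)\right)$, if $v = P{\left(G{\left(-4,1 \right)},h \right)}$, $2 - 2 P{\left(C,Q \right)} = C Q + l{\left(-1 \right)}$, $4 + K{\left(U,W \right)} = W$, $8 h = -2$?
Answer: $-60$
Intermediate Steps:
$h = - \frac{1}{4}$ ($h = \frac{1}{8} \left(-2\right) = - \frac{1}{4} \approx -0.25$)
$K{\left(U,W \right)} = -4 + W$
$P{\left(C,Q \right)} = -1 - \frac{C Q}{2}$ ($P{\left(C,Q \right)} = 1 - \frac{C Q + 4}{2} = 1 - \frac{4 + C Q}{2} = 1 - \left(2 + \frac{C Q}{2}\right) = -1 - \frac{C Q}{2}$)
$v = - \frac{3}{2}$ ($v = -1 - \left(-2\right) \left(- \frac{1}{4}\right) = -1 - \frac{1}{2} = - \frac{3}{2} \approx -1.5$)
$1 v \left(- 4 \left(-2 + K{\left(3,-4 \right)}\right)\right) = 1 \left(- \frac{3}{2}\right) \left(- 4 \left(-2 - 8\right)\right) = - \frac{3 \left(- 4 \left(-2 - 8\right)\right)}{2} = - \frac{3 \left(\left(-4\right) \left(-10\right)\right)}{2} = \left(- \frac{3}{2}\right) 40 = -60$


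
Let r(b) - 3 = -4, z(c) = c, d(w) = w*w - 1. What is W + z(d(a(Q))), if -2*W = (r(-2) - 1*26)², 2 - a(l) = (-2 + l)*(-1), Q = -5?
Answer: -681/2 ≈ -340.50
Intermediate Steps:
a(l) = l (a(l) = 2 - (-2 + l)*(-1) = 2 - (2 - l) = 2 + (-2 + l) = l)
d(w) = -1 + w² (d(w) = w² - 1 = -1 + w²)
r(b) = -1 (r(b) = 3 - 4 = -1)
W = -729/2 (W = -(-1 - 1*26)²/2 = -(-1 - 26)²/2 = -½*(-27)² = -½*729 = -729/2 ≈ -364.50)
W + z(d(a(Q))) = -729/2 + (-1 + (-5)²) = -729/2 + (-1 + 25) = -729/2 + 24 = -681/2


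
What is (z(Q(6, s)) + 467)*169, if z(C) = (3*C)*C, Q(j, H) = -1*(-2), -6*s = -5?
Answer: 80951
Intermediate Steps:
s = 5/6 (s = -1/6*(-5) = 5/6 ≈ 0.83333)
Q(j, H) = 2
z(C) = 3*C**2
(z(Q(6, s)) + 467)*169 = (3*2**2 + 467)*169 = (3*4 + 467)*169 = (12 + 467)*169 = 479*169 = 80951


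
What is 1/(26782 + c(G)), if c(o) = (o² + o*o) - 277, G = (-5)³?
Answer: 1/57755 ≈ 1.7315e-5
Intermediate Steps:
G = -125
c(o) = -277 + 2*o² (c(o) = (o² + o²) - 277 = 2*o² - 277 = -277 + 2*o²)
1/(26782 + c(G)) = 1/(26782 + (-277 + 2*(-125)²)) = 1/(26782 + (-277 + 2*15625)) = 1/(26782 + (-277 + 31250)) = 1/(26782 + 30973) = 1/57755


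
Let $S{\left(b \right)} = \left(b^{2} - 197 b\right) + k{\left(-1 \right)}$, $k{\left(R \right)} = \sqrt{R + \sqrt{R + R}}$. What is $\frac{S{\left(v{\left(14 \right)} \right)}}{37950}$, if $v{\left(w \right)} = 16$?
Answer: $- \frac{1448}{18975} + \frac{\sqrt{-1 + i \sqrt{2}}}{37950} \approx -0.076295 + 3.0798 \cdot 10^{-5} i$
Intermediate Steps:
$k{\left(R \right)} = \sqrt{R + \sqrt{2} \sqrt{R}}$ ($k{\left(R \right)} = \sqrt{R + \sqrt{2 R}} = \sqrt{R + \sqrt{2} \sqrt{R}}$)
$S{\left(b \right)} = b^{2} + \sqrt{-1 + i \sqrt{2}} - 197 b$ ($S{\left(b \right)} = \left(b^{2} - 197 b\right) + \sqrt{-1 + \sqrt{2} \sqrt{-1}} = \left(b^{2} - 197 b\right) + \sqrt{-1 + \sqrt{2} i} = \left(b^{2} - 197 b\right) + \sqrt{-1 + i \sqrt{2}} = b^{2} + \sqrt{-1 + i \sqrt{2}} - 197 b$)
$\frac{S{\left(v{\left(14 \right)} \right)}}{37950} = \frac{16^{2} + \sqrt{-1 + i \sqrt{2}} - 3152}{37950} = \left(256 + \sqrt{-1 + i \sqrt{2}} - 3152\right) \frac{1}{37950} = \left(-2896 + \sqrt{-1 + i \sqrt{2}}\right) \frac{1}{37950} = - \frac{1448}{18975} + \frac{\sqrt{-1 + i \sqrt{2}}}{37950}$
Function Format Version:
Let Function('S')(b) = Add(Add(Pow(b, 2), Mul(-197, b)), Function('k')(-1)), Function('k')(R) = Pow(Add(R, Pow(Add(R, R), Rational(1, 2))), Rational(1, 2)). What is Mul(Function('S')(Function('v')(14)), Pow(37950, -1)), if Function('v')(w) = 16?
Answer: Add(Rational(-1448, 18975), Mul(Rational(1, 37950), Pow(Add(-1, Mul(I, Pow(2, Rational(1, 2)))), Rational(1, 2)))) ≈ Add(-0.076295, Mul(3.0798e-5, I))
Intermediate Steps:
Function('k')(R) = Pow(Add(R, Mul(Pow(2, Rational(1, 2)), Pow(R, Rational(1, 2)))), Rational(1, 2)) (Function('k')(R) = Pow(Add(R, Pow(Mul(2, R), Rational(1, 2))), Rational(1, 2)) = Pow(Add(R, Mul(Pow(2, Rational(1, 2)), Pow(R, Rational(1, 2)))), Rational(1, 2)))
Function('S')(b) = Add(Pow(b, 2), Pow(Add(-1, Mul(I, Pow(2, Rational(1, 2)))), Rational(1, 2)), Mul(-197, b)) (Function('S')(b) = Add(Add(Pow(b, 2), Mul(-197, b)), Pow(Add(-1, Mul(Pow(2, Rational(1, 2)), Pow(-1, Rational(1, 2)))), Rational(1, 2))) = Add(Add(Pow(b, 2), Mul(-197, b)), Pow(Add(-1, Mul(Pow(2, Rational(1, 2)), I)), Rational(1, 2))) = Add(Add(Pow(b, 2), Mul(-197, b)), Pow(Add(-1, Mul(I, Pow(2, Rational(1, 2)))), Rational(1, 2))) = Add(Pow(b, 2), Pow(Add(-1, Mul(I, Pow(2, Rational(1, 2)))), Rational(1, 2)), Mul(-197, b)))
Mul(Function('S')(Function('v')(14)), Pow(37950, -1)) = Mul(Add(Pow(16, 2), Pow(Add(-1, Mul(I, Pow(2, Rational(1, 2)))), Rational(1, 2)), Mul(-197, 16)), Pow(37950, -1)) = Mul(Add(256, Pow(Add(-1, Mul(I, Pow(2, Rational(1, 2)))), Rational(1, 2)), -3152), Rational(1, 37950)) = Mul(Add(-2896, Pow(Add(-1, Mul(I, Pow(2, Rational(1, 2)))), Rational(1, 2))), Rational(1, 37950)) = Add(Rational(-1448, 18975), Mul(Rational(1, 37950), Pow(Add(-1, Mul(I, Pow(2, Rational(1, 2)))), Rational(1, 2))))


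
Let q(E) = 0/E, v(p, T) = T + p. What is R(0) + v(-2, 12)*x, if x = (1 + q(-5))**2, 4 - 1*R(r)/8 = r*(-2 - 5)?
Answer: 42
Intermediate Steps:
q(E) = 0
R(r) = 32 + 56*r (R(r) = 32 - 8*r*(-2 - 5) = 32 - 8*r*(-7) = 32 - (-56)*r = 32 + 56*r)
x = 1 (x = (1 + 0)**2 = 1**2 = 1)
R(0) + v(-2, 12)*x = (32 + 56*0) + (12 - 2)*1 = (32 + 0) + 10*1 = 32 + 10 = 42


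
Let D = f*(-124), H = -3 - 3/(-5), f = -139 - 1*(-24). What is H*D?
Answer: -34224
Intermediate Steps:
f = -115 (f = -139 + 24 = -115)
H = -12/5 (H = -3 - 3*(-1/5) = -3 + 3/5 = -12/5 ≈ -2.4000)
D = 14260 (D = -115*(-124) = 14260)
H*D = -12/5*14260 = -34224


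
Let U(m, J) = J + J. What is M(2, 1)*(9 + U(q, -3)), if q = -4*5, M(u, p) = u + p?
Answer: 9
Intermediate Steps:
M(u, p) = p + u
q = -20
U(m, J) = 2*J
M(2, 1)*(9 + U(q, -3)) = (1 + 2)*(9 + 2*(-3)) = 3*(9 - 6) = 3*3 = 9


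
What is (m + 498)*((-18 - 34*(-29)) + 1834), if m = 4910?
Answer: 15153216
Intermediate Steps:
(m + 498)*((-18 - 34*(-29)) + 1834) = (4910 + 498)*((-18 - 34*(-29)) + 1834) = 5408*((-18 + 986) + 1834) = 5408*(968 + 1834) = 5408*2802 = 15153216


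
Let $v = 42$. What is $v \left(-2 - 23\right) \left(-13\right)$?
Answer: $13650$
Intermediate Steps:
$v \left(-2 - 23\right) \left(-13\right) = 42 \left(-2 - 23\right) \left(-13\right) = 42 \left(-25\right) \left(-13\right) = \left(-1050\right) \left(-13\right) = 13650$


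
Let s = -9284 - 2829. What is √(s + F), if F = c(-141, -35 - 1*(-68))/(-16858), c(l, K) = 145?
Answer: 3*I*√382491347438/16858 ≈ 110.06*I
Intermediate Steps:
F = -145/16858 (F = 145/(-16858) = 145*(-1/16858) = -145/16858 ≈ -0.0086013)
s = -12113
√(s + F) = √(-12113 - 145/16858) = √(-204201099/16858) = 3*I*√382491347438/16858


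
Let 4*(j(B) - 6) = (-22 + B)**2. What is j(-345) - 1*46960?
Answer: -53127/4 ≈ -13282.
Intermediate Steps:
j(B) = 6 + (-22 + B)**2/4
j(-345) - 1*46960 = (6 + (-22 - 345)**2/4) - 1*46960 = (6 + (1/4)*(-367)**2) - 46960 = (6 + (1/4)*134689) - 46960 = (6 + 134689/4) - 46960 = 134713/4 - 46960 = -53127/4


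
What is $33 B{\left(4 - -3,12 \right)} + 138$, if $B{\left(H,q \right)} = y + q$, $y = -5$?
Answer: $369$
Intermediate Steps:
$B{\left(H,q \right)} = -5 + q$
$33 B{\left(4 - -3,12 \right)} + 138 = 33 \left(-5 + 12\right) + 138 = 33 \cdot 7 + 138 = 231 + 138 = 369$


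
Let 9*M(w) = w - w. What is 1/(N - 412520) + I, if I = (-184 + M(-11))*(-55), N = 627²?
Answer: 196236919/19391 ≈ 10120.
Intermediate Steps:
N = 393129
M(w) = 0 (M(w) = (w - w)/9 = (⅑)*0 = 0)
I = 10120 (I = (-184 + 0)*(-55) = -184*(-55) = 10120)
1/(N - 412520) + I = 1/(393129 - 412520) + 10120 = 1/(-19391) + 10120 = -1/19391 + 10120 = 196236919/19391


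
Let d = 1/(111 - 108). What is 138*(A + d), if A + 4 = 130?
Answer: 17434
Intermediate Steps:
A = 126 (A = -4 + 130 = 126)
d = ⅓ (d = 1/3 = ⅓ ≈ 0.33333)
138*(A + d) = 138*(126 + ⅓) = 138*(379/3) = 17434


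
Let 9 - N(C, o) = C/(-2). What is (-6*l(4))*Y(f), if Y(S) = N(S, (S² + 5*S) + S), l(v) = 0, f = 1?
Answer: 0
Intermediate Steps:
N(C, o) = 9 + C/2 (N(C, o) = 9 - C/(-2) = 9 - C*(-1)/2 = 9 - (-1)*C/2 = 9 + C/2)
Y(S) = 9 + S/2
(-6*l(4))*Y(f) = (-6*0)*(9 + (½)*1) = 0*(9 + ½) = 0*(19/2) = 0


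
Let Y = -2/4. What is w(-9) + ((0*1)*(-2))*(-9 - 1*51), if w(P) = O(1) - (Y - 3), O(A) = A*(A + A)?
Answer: 11/2 ≈ 5.5000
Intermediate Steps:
Y = -1/2 (Y = -2*1/4 = -1/2 ≈ -0.50000)
O(A) = 2*A**2 (O(A) = A*(2*A) = 2*A**2)
w(P) = 11/2 (w(P) = 2*1**2 - (-1/2 - 3) = 2*1 - 1*(-7/2) = 2 + 7/2 = 11/2)
w(-9) + ((0*1)*(-2))*(-9 - 1*51) = 11/2 + ((0*1)*(-2))*(-9 - 1*51) = 11/2 + (0*(-2))*(-9 - 51) = 11/2 + 0*(-60) = 11/2 + 0 = 11/2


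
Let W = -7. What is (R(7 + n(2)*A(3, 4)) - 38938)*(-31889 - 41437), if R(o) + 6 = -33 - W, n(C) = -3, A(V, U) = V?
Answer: 2857514220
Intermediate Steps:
R(o) = -32 (R(o) = -6 + (-33 - 1*(-7)) = -6 + (-33 + 7) = -6 - 26 = -32)
(R(7 + n(2)*A(3, 4)) - 38938)*(-31889 - 41437) = (-32 - 38938)*(-31889 - 41437) = -38970*(-73326) = 2857514220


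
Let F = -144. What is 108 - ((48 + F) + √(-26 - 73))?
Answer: 204 - 3*I*√11 ≈ 204.0 - 9.9499*I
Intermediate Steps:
108 - ((48 + F) + √(-26 - 73)) = 108 - ((48 - 144) + √(-26 - 73)) = 108 - (-96 + √(-99)) = 108 - (-96 + 3*I*√11) = 108 + (96 - 3*I*√11) = 204 - 3*I*√11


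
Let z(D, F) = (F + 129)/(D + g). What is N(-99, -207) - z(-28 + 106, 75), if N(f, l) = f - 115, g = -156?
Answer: -2748/13 ≈ -211.38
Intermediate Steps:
z(D, F) = (129 + F)/(-156 + D) (z(D, F) = (F + 129)/(D - 156) = (129 + F)/(-156 + D))
N(f, l) = -115 + f
N(-99, -207) - z(-28 + 106, 75) = (-115 - 99) - (129 + 75)/(-156 + (-28 + 106)) = -214 - 204/(-156 + 78) = -214 - 204/(-78) = -214 - (-1)*204/78 = -214 - 1*(-34/13) = -214 + 34/13 = -2748/13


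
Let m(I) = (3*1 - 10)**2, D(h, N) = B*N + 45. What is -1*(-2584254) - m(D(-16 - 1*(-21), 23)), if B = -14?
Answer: 2584205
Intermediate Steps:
D(h, N) = 45 - 14*N (D(h, N) = -14*N + 45 = 45 - 14*N)
m(I) = 49 (m(I) = (3 - 10)**2 = (-7)**2 = 49)
-1*(-2584254) - m(D(-16 - 1*(-21), 23)) = -1*(-2584254) - 1*49 = 2584254 - 49 = 2584205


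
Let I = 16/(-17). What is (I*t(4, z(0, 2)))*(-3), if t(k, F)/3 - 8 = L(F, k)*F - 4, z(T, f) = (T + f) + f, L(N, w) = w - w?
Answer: 576/17 ≈ 33.882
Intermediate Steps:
L(N, w) = 0
z(T, f) = T + 2*f
I = -16/17 (I = 16*(-1/17) = -16/17 ≈ -0.94118)
t(k, F) = 12 (t(k, F) = 24 + 3*(0*F - 4) = 24 + 3*(0 - 4) = 24 + 3*(-4) = 24 - 12 = 12)
(I*t(4, z(0, 2)))*(-3) = -16/17*12*(-3) = -192/17*(-3) = 576/17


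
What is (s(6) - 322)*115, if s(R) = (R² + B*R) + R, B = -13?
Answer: -41170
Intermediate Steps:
s(R) = R² - 12*R (s(R) = (R² - 13*R) + R = R² - 12*R)
(s(6) - 322)*115 = (6*(-12 + 6) - 322)*115 = (6*(-6) - 322)*115 = (-36 - 322)*115 = -358*115 = -41170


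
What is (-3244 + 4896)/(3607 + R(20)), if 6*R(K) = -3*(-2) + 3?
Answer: 472/1031 ≈ 0.45781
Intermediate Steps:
R(K) = 3/2 (R(K) = (-3*(-2) + 3)/6 = (6 + 3)/6 = (⅙)*9 = 3/2)
(-3244 + 4896)/(3607 + R(20)) = (-3244 + 4896)/(3607 + 3/2) = 1652/(7217/2) = 1652*(2/7217) = 472/1031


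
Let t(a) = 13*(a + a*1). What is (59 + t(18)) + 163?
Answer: 690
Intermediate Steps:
t(a) = 26*a (t(a) = 13*(a + a) = 13*(2*a) = 26*a)
(59 + t(18)) + 163 = (59 + 26*18) + 163 = (59 + 468) + 163 = 527 + 163 = 690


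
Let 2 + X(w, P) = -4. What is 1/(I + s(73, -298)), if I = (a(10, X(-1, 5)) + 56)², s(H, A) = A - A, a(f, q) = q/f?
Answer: 25/76729 ≈ 0.00032582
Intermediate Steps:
X(w, P) = -6 (X(w, P) = -2 - 4 = -6)
s(H, A) = 0
I = 76729/25 (I = (-6/10 + 56)² = (-6*⅒ + 56)² = (-⅗ + 56)² = (277/5)² = 76729/25 ≈ 3069.2)
1/(I + s(73, -298)) = 1/(76729/25 + 0) = 1/(76729/25) = 25/76729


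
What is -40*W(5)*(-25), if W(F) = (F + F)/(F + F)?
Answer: 1000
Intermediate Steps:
W(F) = 1 (W(F) = (2*F)/((2*F)) = (2*F)*(1/(2*F)) = 1)
-40*W(5)*(-25) = -40*1*(-25) = -40*(-25) = 1000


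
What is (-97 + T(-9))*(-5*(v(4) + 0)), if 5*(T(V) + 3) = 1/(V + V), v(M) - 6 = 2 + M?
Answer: 18002/3 ≈ 6000.7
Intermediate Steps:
v(M) = 8 + M (v(M) = 6 + (2 + M) = 8 + M)
T(V) = -3 + 1/(10*V) (T(V) = -3 + 1/(5*(V + V)) = -3 + 1/(5*((2*V))) = -3 + (1/(2*V))/5 = -3 + 1/(10*V))
(-97 + T(-9))*(-5*(v(4) + 0)) = (-97 + (-3 + (⅒)/(-9)))*(-5*((8 + 4) + 0)) = (-97 + (-3 + (⅒)*(-⅑)))*(-5*(12 + 0)) = (-97 + (-3 - 1/90))*(-5*12) = (-97 - 271/90)*(-60) = -9001/90*(-60) = 18002/3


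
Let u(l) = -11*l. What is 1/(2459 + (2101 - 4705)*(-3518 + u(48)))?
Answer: 1/10538243 ≈ 9.4892e-8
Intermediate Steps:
1/(2459 + (2101 - 4705)*(-3518 + u(48))) = 1/(2459 + (2101 - 4705)*(-3518 - 11*48)) = 1/(2459 - 2604*(-3518 - 528)) = 1/(2459 - 2604*(-4046)) = 1/(2459 + 10535784) = 1/10538243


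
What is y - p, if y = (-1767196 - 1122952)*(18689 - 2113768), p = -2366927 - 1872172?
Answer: 6055092620791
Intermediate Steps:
p = -4239099
y = 6055088381692 (y = -2890148*(-2095079) = 6055088381692)
y - p = 6055088381692 - 1*(-4239099) = 6055088381692 + 4239099 = 6055092620791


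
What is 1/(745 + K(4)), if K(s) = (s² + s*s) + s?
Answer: 1/781 ≈ 0.0012804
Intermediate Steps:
K(s) = s + 2*s² (K(s) = (s² + s²) + s = 2*s² + s = s + 2*s²)
1/(745 + K(4)) = 1/(745 + 4*(1 + 2*4)) = 1/(745 + 4*(1 + 8)) = 1/(745 + 4*9) = 1/(745 + 36) = 1/781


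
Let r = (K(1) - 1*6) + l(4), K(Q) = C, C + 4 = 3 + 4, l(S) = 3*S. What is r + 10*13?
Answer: 139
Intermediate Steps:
C = 3 (C = -4 + (3 + 4) = -4 + 7 = 3)
K(Q) = 3
r = 9 (r = (3 - 1*6) + 3*4 = (3 - 6) + 12 = -3 + 12 = 9)
r + 10*13 = 9 + 10*13 = 9 + 130 = 139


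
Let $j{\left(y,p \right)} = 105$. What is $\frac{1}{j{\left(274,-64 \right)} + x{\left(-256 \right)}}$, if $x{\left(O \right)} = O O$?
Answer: $\frac{1}{65641} \approx 1.5234 \cdot 10^{-5}$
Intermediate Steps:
$x{\left(O \right)} = O^{2}$
$\frac{1}{j{\left(274,-64 \right)} + x{\left(-256 \right)}} = \frac{1}{105 + \left(-256\right)^{2}} = \frac{1}{105 + 65536} = \frac{1}{65641}$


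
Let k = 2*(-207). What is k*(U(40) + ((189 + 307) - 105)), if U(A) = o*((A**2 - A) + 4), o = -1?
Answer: 485622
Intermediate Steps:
U(A) = -4 + A - A**2 (U(A) = -((A**2 - A) + 4) = -(4 + A**2 - A) = -4 + A - A**2)
k = -414
k*(U(40) + ((189 + 307) - 105)) = -414*((-4 + 40 - 1*40**2) + ((189 + 307) - 105)) = -414*((-4 + 40 - 1*1600) + (496 - 105)) = -414*((-4 + 40 - 1600) + 391) = -414*(-1564 + 391) = -414*(-1173) = 485622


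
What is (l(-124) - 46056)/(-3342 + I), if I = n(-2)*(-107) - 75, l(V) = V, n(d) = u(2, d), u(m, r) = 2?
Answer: 46180/3631 ≈ 12.718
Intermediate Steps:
n(d) = 2
I = -289 (I = 2*(-107) - 75 = -214 - 75 = -289)
(l(-124) - 46056)/(-3342 + I) = (-124 - 46056)/(-3342 - 289) = -46180/(-3631) = -46180*(-1/3631) = 46180/3631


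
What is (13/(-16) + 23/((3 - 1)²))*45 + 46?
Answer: 4291/16 ≈ 268.19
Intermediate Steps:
(13/(-16) + 23/((3 - 1)²))*45 + 46 = (13*(-1/16) + 23/(2²))*45 + 46 = (-13/16 + 23/4)*45 + 46 = (79/16)*45 + 46 = 3555/16 + 46 = 4291/16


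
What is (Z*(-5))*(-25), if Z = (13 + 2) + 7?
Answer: 2750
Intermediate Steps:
Z = 22 (Z = 15 + 7 = 22)
(Z*(-5))*(-25) = (22*(-5))*(-25) = -110*(-25) = 2750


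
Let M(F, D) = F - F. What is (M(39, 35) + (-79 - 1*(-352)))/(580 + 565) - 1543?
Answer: -1766462/1145 ≈ -1542.8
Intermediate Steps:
M(F, D) = 0
(M(39, 35) + (-79 - 1*(-352)))/(580 + 565) - 1543 = (0 + (-79 - 1*(-352)))/(580 + 565) - 1543 = (0 + (-79 + 352))/1145 - 1543 = (0 + 273)*(1/1145) - 1543 = 273*(1/1145) - 1543 = 273/1145 - 1543 = -1766462/1145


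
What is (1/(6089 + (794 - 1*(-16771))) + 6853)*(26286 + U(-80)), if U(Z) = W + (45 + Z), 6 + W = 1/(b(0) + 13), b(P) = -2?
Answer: 23398935372324/130097 ≈ 1.7986e+8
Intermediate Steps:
W = -65/11 (W = -6 + 1/(-2 + 13) = -6 + 1/11 = -65/11 ≈ -5.9091)
U(Z) = 430/11 + Z (U(Z) = -65/11 + (45 + Z) = 430/11 + Z)
(1/(6089 + (794 - 1*(-16771))) + 6853)*(26286 + U(-80)) = (1/(6089 + (794 - 1*(-16771))) + 6853)*(26286 + (430/11 - 80)) = (1/(6089 + (794 + 16771)) + 6853)*(26286 - 450/11) = (1/(6089 + 17565) + 6853)*(288696/11) = (1/23654 + 6853)*(288696/11) = (162100863/23654)*(288696/11) = 23398935372324/130097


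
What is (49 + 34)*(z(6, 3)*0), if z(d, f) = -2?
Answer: 0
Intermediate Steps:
(49 + 34)*(z(6, 3)*0) = (49 + 34)*(-2*0) = 83*0 = 0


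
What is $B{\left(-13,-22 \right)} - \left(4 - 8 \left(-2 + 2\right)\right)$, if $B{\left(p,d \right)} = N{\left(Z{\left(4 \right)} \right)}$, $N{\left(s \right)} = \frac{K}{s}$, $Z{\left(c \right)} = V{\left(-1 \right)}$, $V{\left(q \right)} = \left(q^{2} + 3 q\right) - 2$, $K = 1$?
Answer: $- \frac{17}{4} \approx -4.25$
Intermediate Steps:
$V{\left(q \right)} = -2 + q^{2} + 3 q$
$Z{\left(c \right)} = -4$ ($Z{\left(c \right)} = -2 + \left(-1\right)^{2} + 3 \left(-1\right) = -2 + 1 - 3 = -4$)
$N{\left(s \right)} = \frac{1}{s}$ ($N{\left(s \right)} = 1 \frac{1}{s} = \frac{1}{s}$)
$B{\left(p,d \right)} = - \frac{1}{4}$ ($B{\left(p,d \right)} = \frac{1}{-4} = - \frac{1}{4}$)
$B{\left(-13,-22 \right)} - \left(4 - 8 \left(-2 + 2\right)\right) = - \frac{1}{4} - \left(4 - 8 \left(-2 + 2\right)\right) = - \frac{1}{4} - \left(4 - 0\right) = - \frac{1}{4} - \left(4 + 0\right) = - \frac{1}{4} - 4 = - \frac{17}{4}$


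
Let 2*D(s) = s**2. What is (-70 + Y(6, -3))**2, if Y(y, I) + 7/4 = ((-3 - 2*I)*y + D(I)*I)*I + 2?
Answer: 110889/16 ≈ 6930.6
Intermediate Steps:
D(s) = s**2/2
Y(y, I) = 1/4 + I*(I**3/2 + y*(-3 - 2*I)) (Y(y, I) = -7/4 + (((-3 - 2*I)*y + (I**2/2)*I)*I + 2) = -7/4 + ((y*(-3 - 2*I) + I**3/2)*I + 2) = -7/4 + ((I**3/2 + y*(-3 - 2*I))*I + 2) = -7/4 + (I*(I**3/2 + y*(-3 - 2*I)) + 2) = -7/4 + (2 + I*(I**3/2 + y*(-3 - 2*I))) = 1/4 + I*(I**3/2 + y*(-3 - 2*I)))
(-70 + Y(6, -3))**2 = (-70 + (1/4 + (1/2)*(-3)**4 - 3*(-3)*6 - 2*6*(-3)**2))**2 = (-70 + (1/4 + (1/2)*81 + 54 - 2*6*9))**2 = (-70 + (1/4 + 81/2 + 54 - 108))**2 = (-70 - 53/4)**2 = (-333/4)**2 = 110889/16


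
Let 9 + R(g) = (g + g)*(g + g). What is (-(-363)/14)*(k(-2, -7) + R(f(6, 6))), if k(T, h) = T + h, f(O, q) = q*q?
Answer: 133947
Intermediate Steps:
f(O, q) = q²
R(g) = -9 + 4*g² (R(g) = -9 + (g + g)*(g + g) = -9 + (2*g)*(2*g) = -9 + 4*g²)
(-(-363)/14)*(k(-2, -7) + R(f(6, 6))) = (-(-363)/14)*((-2 - 7) + (-9 + 4*(6²)²)) = (-(-363)/14)*(-9 + (-9 + 4*36²)) = (-33*(-11/14))*(-9 + (-9 + 4*1296)) = 363*(-9 + (-9 + 5184))/14 = 363*(-9 + 5175)/14 = (363/14)*5166 = 133947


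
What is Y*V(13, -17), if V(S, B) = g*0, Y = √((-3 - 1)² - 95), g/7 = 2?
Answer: 0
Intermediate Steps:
g = 14 (g = 7*2 = 14)
Y = I*√79 (Y = √((-4)² - 95) = √(16 - 95) = √(-79) = I*√79 ≈ 8.8882*I)
V(S, B) = 0 (V(S, B) = 14*0 = 0)
Y*V(13, -17) = (I*√79)*0 = 0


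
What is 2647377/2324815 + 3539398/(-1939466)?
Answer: -1546973940344/2254449824395 ≈ -0.68619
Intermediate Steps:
2647377/2324815 + 3539398/(-1939466) = 2647377*(1/2324815) + 3539398*(-1/1939466) = 2647377/2324815 - 1769699/969733 = -1546973940344/2254449824395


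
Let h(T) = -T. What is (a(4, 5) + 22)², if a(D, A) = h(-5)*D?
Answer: 1764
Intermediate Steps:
a(D, A) = 5*D (a(D, A) = (-1*(-5))*D = 5*D)
(a(4, 5) + 22)² = (5*4 + 22)² = (20 + 22)² = 42² = 1764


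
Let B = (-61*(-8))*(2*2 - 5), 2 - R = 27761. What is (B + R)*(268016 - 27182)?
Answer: -6802837998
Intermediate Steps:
R = -27759 (R = 2 - 1*27761 = 2 - 27761 = -27759)
B = -488 (B = 488*(4 - 5) = 488*(-1) = -488)
(B + R)*(268016 - 27182) = (-488 - 27759)*(268016 - 27182) = -28247*240834 = -6802837998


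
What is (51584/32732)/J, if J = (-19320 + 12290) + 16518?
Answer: 806/4852519 ≈ 0.00016610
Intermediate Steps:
J = 9488 (J = -7030 + 16518 = 9488)
(51584/32732)/J = (51584/32732)/9488 = (51584*(1/32732))*(1/9488) = (12896/8183)*(1/9488) = 806/4852519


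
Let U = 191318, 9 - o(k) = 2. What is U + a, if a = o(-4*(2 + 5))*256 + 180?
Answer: 193290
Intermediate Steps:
o(k) = 7 (o(k) = 9 - 1*2 = 9 - 2 = 7)
a = 1972 (a = 7*256 + 180 = 1792 + 180 = 1972)
U + a = 191318 + 1972 = 193290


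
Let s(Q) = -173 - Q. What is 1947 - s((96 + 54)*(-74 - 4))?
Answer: -9580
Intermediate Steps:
1947 - s((96 + 54)*(-74 - 4)) = 1947 - (-173 - (96 + 54)*(-74 - 4)) = 1947 - (-173 - 150*(-78)) = 1947 - (-173 - 1*(-11700)) = 1947 - (-173 + 11700) = 1947 - 1*11527 = 1947 - 11527 = -9580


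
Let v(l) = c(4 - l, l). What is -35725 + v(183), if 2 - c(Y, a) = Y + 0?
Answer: -35544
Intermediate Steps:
c(Y, a) = 2 - Y (c(Y, a) = 2 - (Y + 0) = 2 - Y)
v(l) = -2 + l (v(l) = 2 - (4 - l) = 2 + (-4 + l) = -2 + l)
-35725 + v(183) = -35725 + (-2 + 183) = -35725 + 181 = -35544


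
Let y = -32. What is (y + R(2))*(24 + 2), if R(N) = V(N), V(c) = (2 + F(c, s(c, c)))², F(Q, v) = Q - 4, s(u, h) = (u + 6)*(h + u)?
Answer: -832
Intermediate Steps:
s(u, h) = (6 + u)*(h + u)
F(Q, v) = -4 + Q
V(c) = (-2 + c)² (V(c) = (2 + (-4 + c))² = (-2 + c)²)
R(N) = (-2 + N)²
(y + R(2))*(24 + 2) = (-32 + (-2 + 2)²)*(24 + 2) = (-32 + 0²)*26 = (-32 + 0)*26 = -32*26 = -832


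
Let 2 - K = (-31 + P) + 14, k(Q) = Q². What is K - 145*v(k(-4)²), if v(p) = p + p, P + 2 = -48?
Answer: -74171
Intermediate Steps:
P = -50 (P = -2 - 48 = -50)
v(p) = 2*p
K = 69 (K = 2 - ((-31 - 50) + 14) = 2 - (-81 + 14) = 2 - 1*(-67) = 2 + 67 = 69)
K - 145*v(k(-4)²) = 69 - 290*((-4)²)² = 69 - 290*16² = 69 - 290*256 = 69 - 145*512 = 69 - 74240 = -74171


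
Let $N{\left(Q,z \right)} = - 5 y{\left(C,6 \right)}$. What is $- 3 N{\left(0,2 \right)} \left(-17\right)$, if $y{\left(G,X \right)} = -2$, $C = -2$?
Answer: $510$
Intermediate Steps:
$N{\left(Q,z \right)} = 10$ ($N{\left(Q,z \right)} = \left(-5\right) \left(-2\right) = 10$)
$- 3 N{\left(0,2 \right)} \left(-17\right) = \left(-3\right) 10 \left(-17\right) = \left(-30\right) \left(-17\right) = 510$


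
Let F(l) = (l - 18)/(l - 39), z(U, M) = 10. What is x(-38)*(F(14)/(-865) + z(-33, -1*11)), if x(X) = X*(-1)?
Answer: 8217348/21625 ≈ 379.99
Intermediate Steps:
x(X) = -X
F(l) = (-18 + l)/(-39 + l)
x(-38)*(F(14)/(-865) + z(-33, -1*11)) = (-1*(-38))*(((-18 + 14)/(-39 + 14))/(-865) + 10) = 38*((-4/(-25))*(-1/865) + 10) = 38*(-1/25*(-4)*(-1/865) + 10) = 38*((4/25)*(-1/865) + 10) = 38*(-4/21625 + 10) = 38*(216246/21625) = 8217348/21625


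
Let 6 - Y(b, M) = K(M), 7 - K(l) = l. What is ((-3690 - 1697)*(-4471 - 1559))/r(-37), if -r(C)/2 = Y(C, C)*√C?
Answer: -16241805*I*√37/1406 ≈ -70267.0*I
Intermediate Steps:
K(l) = 7 - l
Y(b, M) = -1 + M (Y(b, M) = 6 - (7 - M) = 6 + (-7 + M) = -1 + M)
r(C) = -2*√C*(-1 + C) (r(C) = -2*(-1 + C)*√C = -2*√C*(-1 + C))
((-3690 - 1697)*(-4471 - 1559))/r(-37) = ((-3690 - 1697)*(-4471 - 1559))/((2*√(-37)*(1 - 1*(-37)))) = (-5387*(-6030))/((2*(I*√37)*(1 + 37))) = 32483610/((2*(I*√37)*38)) = 32483610/((76*I*√37)) = 32483610*(-I*√37/2812) = -16241805*I*√37/1406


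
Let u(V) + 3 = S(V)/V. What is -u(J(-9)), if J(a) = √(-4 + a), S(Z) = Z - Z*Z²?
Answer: -11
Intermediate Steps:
S(Z) = Z - Z³
u(V) = -3 + (V - V³)/V
-u(J(-9)) = -(-2 - (√(-4 - 9))²) = -(-2 - (√(-13))²) = -(-2 - (I*√13)²) = -(-2 - 1*(-13)) = -(-2 + 13) = -1*11 = -11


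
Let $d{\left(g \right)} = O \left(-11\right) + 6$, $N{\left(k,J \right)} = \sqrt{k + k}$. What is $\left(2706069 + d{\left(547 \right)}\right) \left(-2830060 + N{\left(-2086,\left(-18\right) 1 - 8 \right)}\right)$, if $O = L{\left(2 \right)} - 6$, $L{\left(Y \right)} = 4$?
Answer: $-7658416875820 + 5412194 i \sqrt{1043} \approx -7.6584 \cdot 10^{12} + 1.7479 \cdot 10^{8} i$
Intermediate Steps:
$N{\left(k,J \right)} = \sqrt{2} \sqrt{k}$ ($N{\left(k,J \right)} = \sqrt{2 k} = \sqrt{2} \sqrt{k}$)
$O = -2$ ($O = 4 - 6 = -2$)
$d{\left(g \right)} = 28$ ($d{\left(g \right)} = \left(-2\right) \left(-11\right) + 6 = 22 + 6 = 28$)
$\left(2706069 + d{\left(547 \right)}\right) \left(-2830060 + N{\left(-2086,\left(-18\right) 1 - 8 \right)}\right) = \left(2706069 + 28\right) \left(-2830060 + \sqrt{2} \sqrt{-2086}\right) = 2706097 \left(-2830060 + \sqrt{2} i \sqrt{2086}\right) = 2706097 \left(-2830060 + 2 i \sqrt{1043}\right) = -7658416875820 + 5412194 i \sqrt{1043}$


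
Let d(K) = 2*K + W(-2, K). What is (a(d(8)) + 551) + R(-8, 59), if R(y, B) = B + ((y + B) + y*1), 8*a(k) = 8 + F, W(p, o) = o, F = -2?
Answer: 2615/4 ≈ 653.75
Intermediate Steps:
d(K) = 3*K (d(K) = 2*K + K = 3*K)
a(k) = ¾ (a(k) = (8 - 2)/8 = (⅛)*6 = ¾)
R(y, B) = 2*B + 2*y (R(y, B) = B + ((B + y) + y) = B + (B + 2*y) = 2*B + 2*y)
(a(d(8)) + 551) + R(-8, 59) = (¾ + 551) + (2*59 + 2*(-8)) = 2207/4 + (118 - 16) = 2207/4 + 102 = 2615/4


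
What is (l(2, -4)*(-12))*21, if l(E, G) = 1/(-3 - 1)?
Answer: 63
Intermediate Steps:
l(E, G) = -1/4 (l(E, G) = 1/(-4) = -1/4)
(l(2, -4)*(-12))*21 = -1/4*(-12)*21 = 3*21 = 63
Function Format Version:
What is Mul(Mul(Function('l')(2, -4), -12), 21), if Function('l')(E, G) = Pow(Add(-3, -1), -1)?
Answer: 63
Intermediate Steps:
Function('l')(E, G) = Rational(-1, 4) (Function('l')(E, G) = Pow(-4, -1) = Rational(-1, 4))
Mul(Mul(Function('l')(2, -4), -12), 21) = Mul(Mul(Rational(-1, 4), -12), 21) = Mul(3, 21) = 63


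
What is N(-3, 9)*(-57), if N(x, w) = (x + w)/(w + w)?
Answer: -19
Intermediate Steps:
N(x, w) = (w + x)/(2*w) (N(x, w) = (w + x)/((2*w)) = (w + x)*(1/(2*w)) = (w + x)/(2*w))
N(-3, 9)*(-57) = ((1/2)*(9 - 3)/9)*(-57) = ((1/2)*(1/9)*6)*(-57) = (1/3)*(-57) = -19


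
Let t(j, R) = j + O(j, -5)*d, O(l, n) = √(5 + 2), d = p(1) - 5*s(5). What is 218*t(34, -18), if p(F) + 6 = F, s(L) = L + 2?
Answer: 7412 - 8720*√7 ≈ -15659.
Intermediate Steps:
s(L) = 2 + L
p(F) = -6 + F
d = -40 (d = (-6 + 1) - 5*(2 + 5) = -5 - 5*7 = -5 - 35 = -40)
O(l, n) = √7
t(j, R) = j - 40*√7 (t(j, R) = j + √7*(-40) = j - 40*√7)
218*t(34, -18) = 218*(34 - 40*√7) = 7412 - 8720*√7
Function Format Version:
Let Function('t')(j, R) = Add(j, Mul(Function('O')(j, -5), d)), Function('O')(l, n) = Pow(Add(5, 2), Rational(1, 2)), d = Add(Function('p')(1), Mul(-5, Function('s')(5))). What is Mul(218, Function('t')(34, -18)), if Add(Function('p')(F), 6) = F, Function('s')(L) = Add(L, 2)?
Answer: Add(7412, Mul(-8720, Pow(7, Rational(1, 2)))) ≈ -15659.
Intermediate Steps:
Function('s')(L) = Add(2, L)
Function('p')(F) = Add(-6, F)
d = -40 (d = Add(Add(-6, 1), Mul(-5, Add(2, 5))) = Add(-5, Mul(-5, 7)) = Add(-5, -35) = -40)
Function('O')(l, n) = Pow(7, Rational(1, 2))
Function('t')(j, R) = Add(j, Mul(-40, Pow(7, Rational(1, 2)))) (Function('t')(j, R) = Add(j, Mul(Pow(7, Rational(1, 2)), -40)) = Add(j, Mul(-40, Pow(7, Rational(1, 2)))))
Mul(218, Function('t')(34, -18)) = Mul(218, Add(34, Mul(-40, Pow(7, Rational(1, 2))))) = Add(7412, Mul(-8720, Pow(7, Rational(1, 2))))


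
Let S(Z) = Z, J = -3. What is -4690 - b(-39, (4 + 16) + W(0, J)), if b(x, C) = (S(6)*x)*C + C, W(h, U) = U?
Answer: -729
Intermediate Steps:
b(x, C) = C + 6*C*x (b(x, C) = (6*x)*C + C = 6*C*x + C = C + 6*C*x)
-4690 - b(-39, (4 + 16) + W(0, J)) = -4690 - ((4 + 16) - 3)*(1 + 6*(-39)) = -4690 - (20 - 3)*(1 - 234) = -4690 - 17*(-233) = -4690 - 1*(-3961) = -4690 + 3961 = -729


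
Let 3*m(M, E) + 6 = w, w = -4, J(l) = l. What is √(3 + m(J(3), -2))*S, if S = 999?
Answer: 333*I*√3 ≈ 576.77*I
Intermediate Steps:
m(M, E) = -10/3 (m(M, E) = -2 + (⅓)*(-4) = -2 - 4/3 = -10/3)
√(3 + m(J(3), -2))*S = √(3 - 10/3)*999 = √(-⅓)*999 = (I*√3/3)*999 = 333*I*√3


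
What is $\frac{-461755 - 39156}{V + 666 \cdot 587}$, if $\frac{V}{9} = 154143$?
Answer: $- \frac{500911}{1778229} \approx -0.28169$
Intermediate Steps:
$V = 1387287$ ($V = 9 \cdot 154143 = 1387287$)
$\frac{-461755 - 39156}{V + 666 \cdot 587} = \frac{-461755 - 39156}{1387287 + 666 \cdot 587} = - \frac{500911}{1387287 + 390942} = - \frac{500911}{1778229}$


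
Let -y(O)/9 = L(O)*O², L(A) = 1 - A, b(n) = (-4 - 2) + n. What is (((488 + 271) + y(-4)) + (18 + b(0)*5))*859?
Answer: 23193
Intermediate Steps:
b(n) = -6 + n
y(O) = -9*O²*(1 - O) (y(O) = -9*(1 - O)*O² = -9*O²*(1 - O))
(((488 + 271) + y(-4)) + (18 + b(0)*5))*859 = (((488 + 271) + 9*(-4)²*(-1 - 4)) + (18 + (-6 + 0)*5))*859 = ((759 + 9*16*(-5)) + (18 - 6*5))*859 = ((759 - 720) + (18 - 30))*859 = (39 - 12)*859 = 27*859 = 23193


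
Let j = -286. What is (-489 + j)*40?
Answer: -31000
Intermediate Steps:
(-489 + j)*40 = (-489 - 286)*40 = -775*40 = -31000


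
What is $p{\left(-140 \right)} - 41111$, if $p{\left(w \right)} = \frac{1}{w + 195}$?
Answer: $- \frac{2261104}{55} \approx -41111.0$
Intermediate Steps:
$p{\left(w \right)} = \frac{1}{195 + w}$
$p{\left(-140 \right)} - 41111 = \frac{1}{195 - 140} - 41111 = \frac{1}{55} - 41111 = - \frac{2261104}{55}$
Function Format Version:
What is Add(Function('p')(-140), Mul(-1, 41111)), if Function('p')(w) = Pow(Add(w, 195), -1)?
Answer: Rational(-2261104, 55) ≈ -41111.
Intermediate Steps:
Function('p')(w) = Pow(Add(195, w), -1)
Add(Function('p')(-140), Mul(-1, 41111)) = Add(Pow(Add(195, -140), -1), Mul(-1, 41111)) = Add(Pow(55, -1), -41111) = Add(Rational(1, 55), -41111) = Rational(-2261104, 55)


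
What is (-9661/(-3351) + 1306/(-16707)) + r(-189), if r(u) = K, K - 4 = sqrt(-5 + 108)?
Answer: 42330061/6220573 + sqrt(103) ≈ 16.954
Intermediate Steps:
K = 4 + sqrt(103) (K = 4 + sqrt(-5 + 108) = 4 + sqrt(103) ≈ 14.149)
r(u) = 4 + sqrt(103)
(-9661/(-3351) + 1306/(-16707)) + r(-189) = (-9661/(-3351) + 1306/(-16707)) + (4 + sqrt(103)) = (-9661*(-1/3351) + 1306*(-1/16707)) + (4 + sqrt(103)) = (9661/3351 - 1306/16707) + (4 + sqrt(103)) = 17447769/6220573 + (4 + sqrt(103)) = 42330061/6220573 + sqrt(103)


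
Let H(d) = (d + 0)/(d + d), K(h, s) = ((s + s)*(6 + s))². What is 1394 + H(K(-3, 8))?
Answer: 2789/2 ≈ 1394.5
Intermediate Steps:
K(h, s) = 4*s²*(6 + s)² (K(h, s) = ((2*s)*(6 + s))² = (2*s*(6 + s))² = 4*s²*(6 + s)²)
H(d) = ½ (H(d) = d/((2*d)) = d*(1/(2*d)) = ½)
1394 + H(K(-3, 8)) = 1394 + ½ = 2789/2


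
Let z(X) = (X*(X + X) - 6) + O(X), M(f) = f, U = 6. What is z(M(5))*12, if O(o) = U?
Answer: 600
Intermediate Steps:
O(o) = 6
z(X) = 2*X**2 (z(X) = (X*(X + X) - 6) + 6 = (X*(2*X) - 6) + 6 = (2*X**2 - 6) + 6 = (-6 + 2*X**2) + 6 = 2*X**2)
z(M(5))*12 = (2*5**2)*12 = (2*25)*12 = 50*12 = 600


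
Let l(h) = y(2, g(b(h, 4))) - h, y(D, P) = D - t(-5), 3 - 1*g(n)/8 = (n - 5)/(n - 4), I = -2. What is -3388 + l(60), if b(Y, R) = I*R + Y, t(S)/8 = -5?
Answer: -3406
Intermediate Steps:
t(S) = -40 (t(S) = 8*(-5) = -40)
b(Y, R) = Y - 2*R (b(Y, R) = -2*R + Y = Y - 2*R)
g(n) = 24 - 8*(-5 + n)/(-4 + n) (g(n) = 24 - 8*(n - 5)/(n - 4) = 24 - 8*(-5 + n)/(-4 + n))
y(D, P) = 40 + D (y(D, P) = D - 1*(-40) = D + 40 = 40 + D)
l(h) = 42 - h (l(h) = (40 + 2) - h = 42 - h)
-3388 + l(60) = -3388 + (42 - 1*60) = -3388 + (42 - 60) = -3388 - 18 = -3406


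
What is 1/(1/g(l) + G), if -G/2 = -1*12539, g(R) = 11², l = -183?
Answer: 121/3034439 ≈ 3.9876e-5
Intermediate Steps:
g(R) = 121
G = 25078 (G = -(-2)*12539 = -2*(-12539) = 25078)
1/(1/g(l) + G) = 1/(1/121 + 25078) = 1/(3034439/121) = 121/3034439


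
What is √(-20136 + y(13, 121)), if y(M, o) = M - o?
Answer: 2*I*√5061 ≈ 142.28*I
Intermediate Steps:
√(-20136 + y(13, 121)) = √(-20136 + (13 - 1*121)) = √(-20136 + (13 - 121)) = √(-20136 - 108) = √(-20244) = 2*I*√5061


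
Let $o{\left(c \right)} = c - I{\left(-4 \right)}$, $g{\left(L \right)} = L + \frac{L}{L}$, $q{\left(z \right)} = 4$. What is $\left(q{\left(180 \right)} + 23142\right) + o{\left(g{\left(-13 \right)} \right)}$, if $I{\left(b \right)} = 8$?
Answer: $23126$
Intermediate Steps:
$g{\left(L \right)} = 1 + L$ ($g{\left(L \right)} = L + 1 = 1 + L$)
$o{\left(c \right)} = -8 + c$ ($o{\left(c \right)} = c - 8 = -8 + c$)
$\left(q{\left(180 \right)} + 23142\right) + o{\left(g{\left(-13 \right)} \right)} = \left(4 + 23142\right) + \left(-8 + \left(1 - 13\right)\right) = 23146 - 20 = 23126$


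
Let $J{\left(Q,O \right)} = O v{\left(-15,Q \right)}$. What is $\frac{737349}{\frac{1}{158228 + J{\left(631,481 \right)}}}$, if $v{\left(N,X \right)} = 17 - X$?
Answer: $-101094971994$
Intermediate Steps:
$J{\left(Q,O \right)} = O \left(17 - Q\right)$
$\frac{737349}{\frac{1}{158228 + J{\left(631,481 \right)}}} = \frac{737349}{\frac{1}{158228 + 481 \left(17 - 631\right)}} = \frac{737349}{\frac{1}{158228 + 481 \left(-614\right)}} = \frac{737349}{\frac{1}{158228 - 295334}} = \frac{737349}{\frac{1}{-137106}} = \frac{737349}{- \frac{1}{137106}} = 737349 \left(-137106\right) = -101094971994$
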